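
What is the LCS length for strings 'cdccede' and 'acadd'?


DP table for LCS of 'cdccede' and 'acadd':
       a  c  a  d  d
    0  0  0  0  0  0
  c 0  0  1  1  1  1
  d 0  0  1  1  2  2
  c 0  0  1  1  2  2
  c 0  0  1  1  2  2
  e 0  0  1  1  2  2
  d 0  0  1  1  2  3
  e 0  0  1  1  2  3
LCS: 'cdd'
LCS length = 3

3


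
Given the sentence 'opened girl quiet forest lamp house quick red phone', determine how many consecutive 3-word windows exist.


Word trigrams from [9] words:
  Trigram 1: (opened girl quiet)
  Trigram 2: (girl quiet forest)
  Trigram 3: (quiet forest lamp)
  Trigram 4: (forest lamp house)
  Trigram 5: (lamp house quick)
  Trigram 6: (house quick red)
  Trigram 7: (quick red phone)
Total word trigrams: 9 - 2 = 7

7


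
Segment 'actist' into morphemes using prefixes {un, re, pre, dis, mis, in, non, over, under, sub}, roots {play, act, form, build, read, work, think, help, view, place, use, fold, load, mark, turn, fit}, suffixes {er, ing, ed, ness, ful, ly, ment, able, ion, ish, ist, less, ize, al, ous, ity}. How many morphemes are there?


Segmenting 'actist' against the inventory:
  'act' -> root (morpheme 1)
  'ist' -> suffix (morpheme 2)
Total morphemes: 2

2


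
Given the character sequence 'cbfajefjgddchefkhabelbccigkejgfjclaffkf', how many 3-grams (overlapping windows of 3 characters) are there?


String 'cbfajefjgddchefkhabelbccigkejgfjclaffkf' has length L = 39.
Number of overlapping n-grams = L - n + 1
Substituting: 39 - 3 + 1 = 37

37


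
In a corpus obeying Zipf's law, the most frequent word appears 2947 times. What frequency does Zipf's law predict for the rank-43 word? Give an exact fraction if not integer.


Zipf's law: freq(rank) = f1 / rank
f1 = 2947, rank = 43
freq = 2947 / 43
GCD(2947, 43) = 1
Simplified: 2947/43

2947/43


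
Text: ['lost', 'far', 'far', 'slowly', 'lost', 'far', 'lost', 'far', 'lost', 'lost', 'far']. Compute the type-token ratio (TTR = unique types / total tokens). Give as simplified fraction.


Tokens: 11
Unique types: ('far', 'lost', 'slowly') = 3
TTR = 3/11
Already in lowest terms.

3/11


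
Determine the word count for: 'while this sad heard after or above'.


Counting words by splitting on spaces:
  Word 1: 'while'
  Word 2: 'this'
  Word 3: 'sad'
  Word 4: 'heard'
  Word 5: 'after'
  Word 6: 'or'
  Word 7: 'above'
Total words: 7

7


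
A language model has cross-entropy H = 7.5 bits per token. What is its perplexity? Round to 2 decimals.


Perplexity formula: PP = 2^H
H = 7.5
PP = 2^7.5
Decompose: 2^7.5 = 2^7 * 2^0.5 = 2^7 * sqrt(2)
2^7 = 128, sqrt(2) ~ 1.4142136
PP ~ 128 * 1.4142136 = 181.0193408
Rounded to 2 decimals: 181.02

181.02


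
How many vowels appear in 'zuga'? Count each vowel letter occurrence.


Scanning each character of 'zuga':
  Position 1: 'z' -> consonant (running count: 0)
  Position 2: 'u' -> vowel (running count: 1)
  Position 3: 'g' -> consonant (running count: 1)
  Position 4: 'a' -> vowel (running count: 2)
Total vowels: 2

2


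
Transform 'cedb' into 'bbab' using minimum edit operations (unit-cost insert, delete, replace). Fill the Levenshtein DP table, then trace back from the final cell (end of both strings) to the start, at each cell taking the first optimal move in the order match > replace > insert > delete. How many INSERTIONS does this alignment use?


Edit distance = 3. Backtracking from cell (4, 4) with preference match > replace > insert > delete,
then listing the resulting alignment 'cedb' -> 'bbab' left to right:
  Step 1: replace c->b
  Step 2: replace e->b
  Step 3: replace d->a
  Step 4: keep 'b'
Total insertions: 0

0


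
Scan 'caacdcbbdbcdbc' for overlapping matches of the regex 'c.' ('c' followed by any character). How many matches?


Pattern: c. means 'c' followed by any character.
Scanning 'caacdcbbdbcdbc' position-by-position:
  Pos 0: window 'ca' -> MATCH
  Pos 1: window 'aa' -> no
  Pos 2: window 'ac' -> no
  Pos 3: window 'cd' -> MATCH
  Pos 4: window 'dc' -> no
  Pos 5: window 'cb' -> MATCH
  Pos 6: window 'bb' -> no
  Pos 7: window 'bd' -> no
  Pos 8: window 'db' -> no
  Pos 9: window 'bc' -> no
  Pos 10: window 'cd' -> MATCH
  Pos 11: window 'db' -> no
  Pos 12: window 'bc' -> no
  Pos 13: window 'c' -> no
Total matches: 4

4


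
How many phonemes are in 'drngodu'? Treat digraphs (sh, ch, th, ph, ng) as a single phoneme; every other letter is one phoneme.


Parsing 'drngodu' greedily, digraphs first:
  'd' -> consonant phoneme (phonemes so far: 1)
  'r' -> consonant phoneme (phonemes so far: 2)
  'ng' -> digraph (1 consonant phoneme) (phonemes so far: 3)
  'o' -> vowel phoneme (phonemes so far: 4)
  'd' -> consonant phoneme (phonemes so far: 5)
  'u' -> vowel phoneme (phonemes so far: 6)
Total phonemes: 6

6


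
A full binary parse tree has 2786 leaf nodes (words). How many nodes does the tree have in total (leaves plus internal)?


Leaf nodes (terminals): 2786
Internal nodes = n - 1 = 2786 - 1 = 2785
Total = leaves + internal = 2786 + 2785 = 5571

5571


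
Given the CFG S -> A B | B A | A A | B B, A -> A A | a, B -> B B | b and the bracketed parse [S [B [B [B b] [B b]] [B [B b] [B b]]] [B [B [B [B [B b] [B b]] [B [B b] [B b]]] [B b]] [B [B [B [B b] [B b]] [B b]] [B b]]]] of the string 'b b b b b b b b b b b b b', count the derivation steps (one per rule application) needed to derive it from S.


Every bracketed nonterminal node [X ...] in the tree is produced by exactly one rule application.
Reading the tree off as a leftmost derivation:
  Step 1: S  =>  B B   (applied S -> B B)
  Step 2: B B  =>  B B B   (applied B -> B B)
  Step 3: B B B  =>  B B B B   (applied B -> B B)
  Step 4: B B B B  =>  b B B B   (applied B -> b)
  Step 5: b B B B  =>  b b B B   (applied B -> b)
  Step 6: b b B B  =>  b b B B B   (applied B -> B B)
  Step 7: b b B B B  =>  b b b B B   (applied B -> b)
  Step 8: b b b B B  =>  b b b b B   (applied B -> b)
  Step 9: b b b b B  =>  b b b b B B   (applied B -> B B)
  Step 10: b b b b B B  =>  b b b b B B B   (applied B -> B B)
  Step 11: b b b b B B B  =>  b b b b B B B B   (applied B -> B B)
  Step 12: b b b b B B B B  =>  b b b b B B B B B   (applied B -> B B)
  Step 13: b b b b B B B B B  =>  b b b b b B B B B   (applied B -> b)
  Step 14: b b b b b B B B B  =>  b b b b b b B B B   (applied B -> b)
  Step 15: b b b b b b B B B  =>  b b b b b b B B B B   (applied B -> B B)
  Step 16: b b b b b b B B B B  =>  b b b b b b b B B B   (applied B -> b)
  Step 17: b b b b b b b B B B  =>  b b b b b b b b B B   (applied B -> b)
  Step 18: b b b b b b b b B B  =>  b b b b b b b b b B   (applied B -> b)
  Step 19: b b b b b b b b b B  =>  b b b b b b b b b B B   (applied B -> B B)
  Step 20: b b b b b b b b b B B  =>  b b b b b b b b b B B B   (applied B -> B B)
  Step 21: b b b b b b b b b B B B  =>  b b b b b b b b b B B B B   (applied B -> B B)
  Step 22: b b b b b b b b b B B B B  =>  b b b b b b b b b b B B B   (applied B -> b)
  Step 23: b b b b b b b b b b B B B  =>  b b b b b b b b b b b B B   (applied B -> b)
  Step 24: b b b b b b b b b b b B B  =>  b b b b b b b b b b b b B   (applied B -> b)
  Step 25: b b b b b b b b b b b b B  =>  b b b b b b b b b b b b b   (applied B -> b)
Final yield: b b b b b b b b b b b b b
Total rewrite steps: 25

25


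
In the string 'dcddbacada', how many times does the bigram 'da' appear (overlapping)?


Scanning 'dcddbacada' for bigram 'da':
  Position 0: 'dc' -> no
  Position 1: 'cd' -> no
  Position 2: 'dd' -> no
  Position 3: 'db' -> no
  Position 4: 'ba' -> no
  Position 5: 'ac' -> no
  Position 6: 'ca' -> no
  Position 7: 'ad' -> no
  Position 8: 'da' -> MATCH
Total matches: 1

1


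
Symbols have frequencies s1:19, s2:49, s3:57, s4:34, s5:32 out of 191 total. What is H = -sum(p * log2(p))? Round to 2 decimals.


Computing entropy H = -sum(p_i * log2(p_i)):
  s1: p = 19/191 = 0.0995, -p*log2(p) = 0.3312
  s2: p = 49/191 = 0.2565, -p*log2(p) = 0.5035
  s3: p = 57/191 = 0.2984, -p*log2(p) = 0.5206
  s4: p = 34/191 = 0.1780, -p*log2(p) = 0.4432
  s5: p = 32/191 = 0.1675, -p*log2(p) = 0.4318
H = sum of terms = 2.2303
Rounded to 2 decimals: 2.23

2.23


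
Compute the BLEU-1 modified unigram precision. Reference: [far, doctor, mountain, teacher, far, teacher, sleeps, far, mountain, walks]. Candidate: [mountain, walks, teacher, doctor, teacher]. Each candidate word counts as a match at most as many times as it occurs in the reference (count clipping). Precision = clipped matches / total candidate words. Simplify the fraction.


Reference word counts: {'doctor': 1, 'far': 3, 'mountain': 2, 'sleeps': 1, 'teacher': 2, 'walks': 1}
Checking each candidate word (with clipping):
  'mountain' -> in reference (ref count 2, used 1/2) -> match (matches: 1)
  'walks' -> in reference (ref count 1, used 1/1) -> match (matches: 2)
  'teacher' -> in reference (ref count 2, used 1/2) -> match (matches: 3)
  'doctor' -> in reference (ref count 1, used 1/1) -> match (matches: 4)
  'teacher' -> in reference (ref count 2, used 2/2) -> match (matches: 5)
Clipped matches: 5, Candidate length: 5
Precision = 5/5 = 1

1


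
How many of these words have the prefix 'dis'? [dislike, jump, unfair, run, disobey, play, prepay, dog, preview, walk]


Checking each word for prefix 'dis':
  'dislike' -> YES, starts with 'dis' (count: 1)
  'jump' -> no (count: 1)
  'unfair' -> no (count: 1)
  'run' -> no (count: 1)
  'disobey' -> YES, starts with 'dis' (count: 2)
  'play' -> no (count: 2)
  'prepay' -> no (count: 2)
  'dog' -> no (count: 2)
  'preview' -> no (count: 2)
  'walk' -> no (count: 2)
Total with prefix 'dis': 2

2


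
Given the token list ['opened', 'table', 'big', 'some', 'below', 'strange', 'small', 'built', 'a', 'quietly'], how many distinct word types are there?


Listing all tokens and tracking unique types:
  Token 1: 'opened' -> NEW (unique so far: 1)
  Token 2: 'table' -> NEW (unique so far: 2)
  Token 3: 'big' -> NEW (unique so far: 3)
  Token 4: 'some' -> NEW (unique so far: 4)
  Token 5: 'below' -> NEW (unique so far: 5)
  Token 6: 'strange' -> NEW (unique so far: 6)
  Token 7: 'small' -> NEW (unique so far: 7)
  Token 8: 'built' -> NEW (unique so far: 8)
  Token 9: 'a' -> NEW (unique so far: 9)
  Token 10: 'quietly' -> NEW (unique so far: 10)
Unique types: ('a', 'below', 'big', 'built', 'opened', 'quietly', 'small', 'some', 'strange', 'table')
Vocabulary size: 10

10


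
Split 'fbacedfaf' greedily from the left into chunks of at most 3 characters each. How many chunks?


'fbacedfaf' has 9 characters.
Chunking with max size 3:
  Chunk 1: 'fba' (positions 0-2)
  Chunk 2: 'ced' (positions 3-5)
  Chunk 3: 'faf' (positions 6-8)
Total chunks: ceil(9 / 3) = 3

3


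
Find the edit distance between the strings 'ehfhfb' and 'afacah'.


Building DP table for s1='ehfhfb' (len 6) and s2='afacah' (len 6):
       a  f  a  c  a  h
    0  1  2  3  4  5  6
  e 1  1  2  3  4  5  6
  h 2  2  2  3  4  5  5
  f 3  3  2  3  4  5  6
  h 4  4  3  3  4  5  5
  f 5  5  4  4  4  5  6
  b 6  6  5  5  5  5  6
Edit distance = dp[6][6] = 6

6


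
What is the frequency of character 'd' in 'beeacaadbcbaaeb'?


Scanning 'beeacaadbcbaaeb' for 'd':
  Position 7: 'd' -> MATCH (count: 1)
Total occurrences of 'd': 1

1


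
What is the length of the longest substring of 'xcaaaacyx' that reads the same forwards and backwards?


Scanning 'xcaaaacyx' for palindromic substrings.
Substring at positions 1-6: 'caaaac'.
Check: reverse('caaaac') = 'caaaac' -> palindrome confirmed.
Neighbouring characters ('x' / 'y') break symmetry, so it cannot extend further.
No longer palindromic substring exists; longest length = 6

6


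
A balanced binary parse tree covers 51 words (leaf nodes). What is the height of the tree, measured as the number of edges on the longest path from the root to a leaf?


In a balanced binary tree with n leaves the deepest leaf is ceil(log2(n)) edges below the root.
log2(51) = 5.6724
ceil(5.6724) = 6
height (edges) = 6

6


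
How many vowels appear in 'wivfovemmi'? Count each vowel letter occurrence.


Scanning each character of 'wivfovemmi':
  Position 1: 'w' -> consonant (running count: 0)
  Position 2: 'i' -> vowel (running count: 1)
  Position 3: 'v' -> consonant (running count: 1)
  Position 4: 'f' -> consonant (running count: 1)
  Position 5: 'o' -> vowel (running count: 2)
  Position 6: 'v' -> consonant (running count: 2)
  Position 7: 'e' -> vowel (running count: 3)
  Position 8: 'm' -> consonant (running count: 3)
  Position 9: 'm' -> consonant (running count: 3)
  Position 10: 'i' -> vowel (running count: 4)
Total vowels: 4

4


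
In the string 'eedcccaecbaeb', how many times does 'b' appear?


Scanning 'eedcccaecbaeb' for 'b':
  Position 9: 'b' -> MATCH (count: 1)
  Position 12: 'b' -> MATCH (count: 2)
Total occurrences of 'b': 2

2


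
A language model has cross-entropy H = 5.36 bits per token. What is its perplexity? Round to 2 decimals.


Perplexity formula: PP = 2^H
H = 5.36
PP = 2^5.36
Decompose: 2^5.36 = 2^5 * 2^0.36
2^5 = 32, 2^0.36 ~ 1.2834259
PP ~ 32 * 1.2834259 = 41.0696288
Rounded to 2 decimals: 41.07

41.07


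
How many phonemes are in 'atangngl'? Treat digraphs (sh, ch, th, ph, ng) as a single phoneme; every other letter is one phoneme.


Parsing 'atangngl' greedily, digraphs first:
  'a' -> vowel phoneme (phonemes so far: 1)
  't' -> consonant phoneme (phonemes so far: 2)
  'a' -> vowel phoneme (phonemes so far: 3)
  'ng' -> digraph (1 consonant phoneme) (phonemes so far: 4)
  'ng' -> digraph (1 consonant phoneme) (phonemes so far: 5)
  'l' -> consonant phoneme (phonemes so far: 6)
Total phonemes: 6

6


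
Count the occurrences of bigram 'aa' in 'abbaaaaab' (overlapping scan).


Scanning 'abbaaaaab' for bigram 'aa':
  Position 0: 'ab' -> no
  Position 1: 'bb' -> no
  Position 2: 'ba' -> no
  Position 3: 'aa' -> MATCH
  Position 4: 'aa' -> MATCH
  Position 5: 'aa' -> MATCH
  Position 6: 'aa' -> MATCH
  Position 7: 'ab' -> no
Total matches: 4

4


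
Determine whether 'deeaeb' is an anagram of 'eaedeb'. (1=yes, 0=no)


Sort characters of 'deeaeb': 'abdeee'
Sort characters of 'eaedeb': 'abdeee'
Sorted forms match -> they ARE anagrams
Result: 1

1


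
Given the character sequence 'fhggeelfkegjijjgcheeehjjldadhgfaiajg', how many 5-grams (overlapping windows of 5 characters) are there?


String 'fhggeelfkegjijjgcheeehjjldadhgfaiajg' has length L = 36.
Number of overlapping n-grams = L - n + 1
Substituting: 36 - 5 + 1 = 32

32


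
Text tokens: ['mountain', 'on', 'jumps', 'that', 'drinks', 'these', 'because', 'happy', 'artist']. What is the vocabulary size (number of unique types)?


Listing all tokens and tracking unique types:
  Token 1: 'mountain' -> NEW (unique so far: 1)
  Token 2: 'on' -> NEW (unique so far: 2)
  Token 3: 'jumps' -> NEW (unique so far: 3)
  Token 4: 'that' -> NEW (unique so far: 4)
  Token 5: 'drinks' -> NEW (unique so far: 5)
  Token 6: 'these' -> NEW (unique so far: 6)
  Token 7: 'because' -> NEW (unique so far: 7)
  Token 8: 'happy' -> NEW (unique so far: 8)
  Token 9: 'artist' -> NEW (unique so far: 9)
Unique types: ('artist', 'because', 'drinks', 'happy', 'jumps', 'mountain', 'on', 'that', 'these')
Vocabulary size: 9

9


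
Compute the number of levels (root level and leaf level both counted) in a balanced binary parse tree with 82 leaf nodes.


In a balanced binary tree with n leaves the deepest leaf is ceil(log2(n)) edges below the root,
so counting node levels inclusive of root and leaves gives ceil(log2(n)) + 1 levels.
log2(82) = 6.3576
ceil(6.3576) = 7
levels = 7 + 1 = 8

8


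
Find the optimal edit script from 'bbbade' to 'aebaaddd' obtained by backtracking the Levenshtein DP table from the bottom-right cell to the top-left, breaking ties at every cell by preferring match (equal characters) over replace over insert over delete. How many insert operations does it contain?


Edit distance = 5. Backtracking from cell (6, 8) with preference match > replace > insert > delete,
then listing the resulting alignment 'bbbade' -> 'aebaaddd' left to right:
  Step 1: insert 'a' [insertion #1]
  Step 2: replace b->e
  Step 3: keep 'b'
  Step 4: replace b->a
  Step 5: keep 'a'
  Step 6: insert 'd' [insertion #2]
  Step 7: keep 'd'
  Step 8: replace e->d
Total insertions: 2

2


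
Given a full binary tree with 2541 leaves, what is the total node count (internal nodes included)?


Leaf nodes (terminals): 2541
Internal nodes = n - 1 = 2541 - 1 = 2540
Total = leaves + internal = 2541 + 2540 = 5081

5081


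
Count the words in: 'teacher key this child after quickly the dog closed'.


Counting words by splitting on spaces:
  Word 1: 'teacher'
  Word 2: 'key'
  Word 3: 'this'
  Word 4: 'child'
  Word 5: 'after'
  Word 6: 'quickly'
  Word 7: 'the'
  Word 8: 'dog'
  Word 9: 'closed'
Total words: 9

9


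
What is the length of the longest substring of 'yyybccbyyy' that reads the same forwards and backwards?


Scanning 'yyybccbyyy' for palindromic substrings.
Substring at positions 0-9: 'yyybccbyyy'.
Check: reverse('yyybccbyyy') = 'yyybccbyyy' -> palindrome confirmed.
No longer palindromic substring exists; longest length = 10

10


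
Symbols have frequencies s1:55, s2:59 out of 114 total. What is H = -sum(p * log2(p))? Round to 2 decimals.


Computing entropy H = -sum(p_i * log2(p_i)):
  s1: p = 55/114 = 0.4825, -p*log2(p) = 0.5073
  s2: p = 59/114 = 0.5175, -p*log2(p) = 0.4918
H = sum of terms = 0.9991
Rounded to 2 decimals: 1.00

1.00


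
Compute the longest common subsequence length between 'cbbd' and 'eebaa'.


DP table for LCS of 'cbbd' and 'eebaa':
       e  e  b  a  a
    0  0  0  0  0  0
  c 0  0  0  0  0  0
  b 0  0  0  1  1  1
  b 0  0  0  1  1  1
  d 0  0  0  1  1  1
LCS: 'b'
LCS length = 1

1


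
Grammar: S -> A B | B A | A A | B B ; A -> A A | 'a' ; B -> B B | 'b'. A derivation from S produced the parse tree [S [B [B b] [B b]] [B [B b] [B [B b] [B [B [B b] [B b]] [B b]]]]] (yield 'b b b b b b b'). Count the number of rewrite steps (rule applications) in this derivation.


Every bracketed nonterminal node [X ...] in the tree is produced by exactly one rule application.
Reading the tree off as a leftmost derivation:
  Step 1: S  =>  B B   (applied S -> B B)
  Step 2: B B  =>  B B B   (applied B -> B B)
  Step 3: B B B  =>  b B B   (applied B -> b)
  Step 4: b B B  =>  b b B   (applied B -> b)
  Step 5: b b B  =>  b b B B   (applied B -> B B)
  Step 6: b b B B  =>  b b b B   (applied B -> b)
  Step 7: b b b B  =>  b b b B B   (applied B -> B B)
  Step 8: b b b B B  =>  b b b b B   (applied B -> b)
  Step 9: b b b b B  =>  b b b b B B   (applied B -> B B)
  Step 10: b b b b B B  =>  b b b b B B B   (applied B -> B B)
  Step 11: b b b b B B B  =>  b b b b b B B   (applied B -> b)
  Step 12: b b b b b B B  =>  b b b b b b B   (applied B -> b)
  Step 13: b b b b b b B  =>  b b b b b b b   (applied B -> b)
Final yield: b b b b b b b
Total rewrite steps: 13

13


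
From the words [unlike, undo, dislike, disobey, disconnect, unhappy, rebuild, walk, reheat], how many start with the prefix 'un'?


Checking each word for prefix 'un':
  'unlike' -> YES, starts with 'un' (count: 1)
  'undo' -> YES, starts with 'un' (count: 2)
  'dislike' -> no (count: 2)
  'disobey' -> no (count: 2)
  'disconnect' -> no (count: 2)
  'unhappy' -> YES, starts with 'un' (count: 3)
  'rebuild' -> no (count: 3)
  'walk' -> no (count: 3)
  'reheat' -> no (count: 3)
Total with prefix 'un': 3

3


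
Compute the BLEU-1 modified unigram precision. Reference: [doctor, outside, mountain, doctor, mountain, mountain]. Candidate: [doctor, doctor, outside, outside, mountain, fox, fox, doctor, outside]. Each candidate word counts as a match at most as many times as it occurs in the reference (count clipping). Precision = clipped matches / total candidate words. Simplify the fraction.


Reference word counts: {'doctor': 2, 'mountain': 3, 'outside': 1}
Checking each candidate word (with clipping):
  'doctor' -> in reference (ref count 2, used 1/2) -> match (matches: 1)
  'doctor' -> in reference (ref count 2, used 2/2) -> match (matches: 2)
  'outside' -> in reference (ref count 1, used 1/1) -> match (matches: 3)
  'outside' -> ref count 1 already used up (1/1) -> clipped, no match (matches: 3)
  'mountain' -> in reference (ref count 3, used 1/3) -> match (matches: 4)
  'fox' -> not in reference -> no match (matches: 4)
  'fox' -> not in reference -> no match (matches: 4)
  'doctor' -> ref count 2 already used up (2/2) -> clipped, no match (matches: 4)
  'outside' -> ref count 1 already used up (1/1) -> clipped, no match (matches: 4)
Clipped matches: 4, Candidate length: 9
Precision = 4/9

4/9


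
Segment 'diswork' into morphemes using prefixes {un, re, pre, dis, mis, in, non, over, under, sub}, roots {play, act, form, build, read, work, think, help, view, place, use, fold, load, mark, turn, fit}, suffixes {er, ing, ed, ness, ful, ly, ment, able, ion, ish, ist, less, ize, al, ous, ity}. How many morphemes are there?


Segmenting 'diswork' against the inventory:
  'dis' -> prefix (morpheme 1)
  'work' -> root (morpheme 2)
Total morphemes: 2

2


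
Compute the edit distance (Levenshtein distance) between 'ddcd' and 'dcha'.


Building DP table for s1='ddcd' (len 4) and s2='dcha' (len 4):
       d  c  h  a
    0  1  2  3  4
  d 1  0  1  2  3
  d 2  1  1  2  3
  c 3  2  1  2  3
  d 4  3  2  2  3
Edit distance = dp[4][4] = 3

3


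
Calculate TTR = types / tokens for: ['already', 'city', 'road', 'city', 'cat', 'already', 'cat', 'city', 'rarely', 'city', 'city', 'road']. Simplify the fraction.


Tokens: 12
Unique types: ('already', 'cat', 'city', 'rarely', 'road') = 5
TTR = 5/12
Already in lowest terms.

5/12


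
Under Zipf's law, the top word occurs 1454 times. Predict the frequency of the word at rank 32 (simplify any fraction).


Zipf's law: freq(rank) = f1 / rank
f1 = 1454, rank = 32
freq = 1454 / 32
GCD(1454, 32) = 2
Simplified: 727/16

727/16


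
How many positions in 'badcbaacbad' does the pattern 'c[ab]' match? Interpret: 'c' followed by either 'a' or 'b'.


Pattern: c[ab] means 'c' followed by either 'a' or 'b'.
Scanning 'badcbaacbad' position-by-position:
  Pos 0: window 'ba' -> no
  Pos 1: window 'ad' -> no
  Pos 2: window 'dc' -> no
  Pos 3: window 'cb' -> MATCH
  Pos 4: window 'ba' -> no
  Pos 5: window 'aa' -> no
  Pos 6: window 'ac' -> no
  Pos 7: window 'cb' -> MATCH
  Pos 8: window 'ba' -> no
  Pos 9: window 'ad' -> no
  Pos 10: window 'd' -> no
Total matches: 2

2


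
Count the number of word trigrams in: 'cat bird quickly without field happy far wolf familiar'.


Word trigrams from [9] words:
  Trigram 1: (cat bird quickly)
  Trigram 2: (bird quickly without)
  Trigram 3: (quickly without field)
  Trigram 4: (without field happy)
  Trigram 5: (field happy far)
  Trigram 6: (happy far wolf)
  Trigram 7: (far wolf familiar)
Total word trigrams: 9 - 2 = 7

7


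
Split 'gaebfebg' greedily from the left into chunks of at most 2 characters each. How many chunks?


'gaebfebg' has 8 characters.
Chunking with max size 2:
  Chunk 1: 'ga' (positions 0-1)
  Chunk 2: 'eb' (positions 2-3)
  Chunk 3: 'fe' (positions 4-5)
  Chunk 4: 'bg' (positions 6-7)
Total chunks: ceil(8 / 2) = 4

4


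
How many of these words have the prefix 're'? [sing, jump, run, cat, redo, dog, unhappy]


Checking each word for prefix 're':
  'sing' -> no (count: 0)
  'jump' -> no (count: 0)
  'run' -> no (count: 0)
  'cat' -> no (count: 0)
  'redo' -> YES, starts with 're' (count: 1)
  'dog' -> no (count: 1)
  'unhappy' -> no (count: 1)
Total with prefix 're': 1

1


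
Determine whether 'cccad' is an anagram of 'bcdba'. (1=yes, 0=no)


Sort characters of 'cccad': 'acccd'
Sort characters of 'bcdba': 'abbcd'
Sorted forms differ -> they are NOT anagrams
Result: 0

0


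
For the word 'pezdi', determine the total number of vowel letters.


Scanning each character of 'pezdi':
  Position 1: 'p' -> consonant (running count: 0)
  Position 2: 'e' -> vowel (running count: 1)
  Position 3: 'z' -> consonant (running count: 1)
  Position 4: 'd' -> consonant (running count: 1)
  Position 5: 'i' -> vowel (running count: 2)
Total vowels: 2

2


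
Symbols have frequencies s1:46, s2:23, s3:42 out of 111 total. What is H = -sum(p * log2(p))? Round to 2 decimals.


Computing entropy H = -sum(p_i * log2(p_i)):
  s1: p = 46/111 = 0.4144, -p*log2(p) = 0.5267
  s2: p = 23/111 = 0.2072, -p*log2(p) = 0.4705
  s3: p = 42/111 = 0.3784, -p*log2(p) = 0.5305
H = sum of terms = 1.5277
Rounded to 2 decimals: 1.53

1.53


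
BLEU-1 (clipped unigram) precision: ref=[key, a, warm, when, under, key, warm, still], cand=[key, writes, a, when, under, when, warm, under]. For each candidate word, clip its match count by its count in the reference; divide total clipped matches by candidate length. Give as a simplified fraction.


Reference word counts: {'a': 1, 'key': 2, 'still': 1, 'under': 1, 'warm': 2, 'when': 1}
Checking each candidate word (with clipping):
  'key' -> in reference (ref count 2, used 1/2) -> match (matches: 1)
  'writes' -> not in reference -> no match (matches: 1)
  'a' -> in reference (ref count 1, used 1/1) -> match (matches: 2)
  'when' -> in reference (ref count 1, used 1/1) -> match (matches: 3)
  'under' -> in reference (ref count 1, used 1/1) -> match (matches: 4)
  'when' -> ref count 1 already used up (1/1) -> clipped, no match (matches: 4)
  'warm' -> in reference (ref count 2, used 1/2) -> match (matches: 5)
  'under' -> ref count 1 already used up (1/1) -> clipped, no match (matches: 5)
Clipped matches: 5, Candidate length: 8
Precision = 5/8

5/8


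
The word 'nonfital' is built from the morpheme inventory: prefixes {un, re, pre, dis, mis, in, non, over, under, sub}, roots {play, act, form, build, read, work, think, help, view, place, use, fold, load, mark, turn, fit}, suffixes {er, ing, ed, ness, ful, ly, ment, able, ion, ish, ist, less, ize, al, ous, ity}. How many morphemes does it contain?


Segmenting 'nonfital' against the inventory:
  'non' -> prefix (morpheme 1)
  'fit' -> root (morpheme 2)
  'al' -> suffix (morpheme 3)
Total morphemes: 3

3


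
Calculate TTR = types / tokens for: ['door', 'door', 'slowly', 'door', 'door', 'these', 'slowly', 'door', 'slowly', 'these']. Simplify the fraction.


Tokens: 10
Unique types: ('door', 'slowly', 'these') = 3
TTR = 3/10
Already in lowest terms.

3/10


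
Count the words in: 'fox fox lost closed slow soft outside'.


Counting words by splitting on spaces:
  Word 1: 'fox'
  Word 2: 'fox'
  Word 3: 'lost'
  Word 4: 'closed'
  Word 5: 'slow'
  Word 6: 'soft'
  Word 7: 'outside'
Total words: 7

7


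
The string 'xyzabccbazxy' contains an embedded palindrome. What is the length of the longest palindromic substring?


Scanning 'xyzabccbazxy' for palindromic substrings.
Substring at positions 2-9: 'zabccbaz'.
Check: reverse('zabccbaz') = 'zabccbaz' -> palindrome confirmed.
Neighbouring characters ('y' / 'x') break symmetry, so it cannot extend further.
No longer palindromic substring exists; longest length = 8

8


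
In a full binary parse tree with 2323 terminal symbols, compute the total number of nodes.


Leaf nodes (terminals): 2323
Internal nodes = n - 1 = 2323 - 1 = 2322
Total = leaves + internal = 2323 + 2322 = 4645

4645


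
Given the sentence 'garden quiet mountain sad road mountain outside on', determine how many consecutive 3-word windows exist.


Word trigrams from [8] words:
  Trigram 1: (garden quiet mountain)
  Trigram 2: (quiet mountain sad)
  Trigram 3: (mountain sad road)
  Trigram 4: (sad road mountain)
  Trigram 5: (road mountain outside)
  Trigram 6: (mountain outside on)
Total word trigrams: 8 - 2 = 6

6


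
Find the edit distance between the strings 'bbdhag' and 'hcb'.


Building DP table for s1='bbdhag' (len 6) and s2='hcb' (len 3):
       h  c  b
    0  1  2  3
  b 1  1  2  2
  b 2  2  2  2
  d 3  3  3  3
  h 4  3  4  4
  a 5  4  4  5
  g 6  5  5  5
Edit distance = dp[6][3] = 5

5


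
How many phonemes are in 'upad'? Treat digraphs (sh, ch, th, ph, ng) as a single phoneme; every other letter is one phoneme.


Parsing 'upad' greedily, digraphs first:
  'u' -> vowel phoneme (phonemes so far: 1)
  'p' -> consonant phoneme (phonemes so far: 2)
  'a' -> vowel phoneme (phonemes so far: 3)
  'd' -> consonant phoneme (phonemes so far: 4)
Total phonemes: 4

4


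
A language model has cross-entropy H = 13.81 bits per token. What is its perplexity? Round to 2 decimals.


Perplexity formula: PP = 2^H
H = 13.81
PP = 2^13.81
Decompose: 2^13.81 = 2^13 * 2^0.81
2^13 = 8192, 2^0.81 ~ 1.7532114
PP ~ 8192 * 1.7532114 = 14362.3077888
Rounded to 2 decimals: 14362.31

14362.31


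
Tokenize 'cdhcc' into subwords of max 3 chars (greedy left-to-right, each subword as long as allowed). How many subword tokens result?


'cdhcc' has 5 characters.
Chunking with max size 3:
  Chunk 1: 'cdh' (positions 0-2)
  Chunk 2: 'cc' (positions 3-4)
Total chunks: ceil(5 / 3) = 2

2


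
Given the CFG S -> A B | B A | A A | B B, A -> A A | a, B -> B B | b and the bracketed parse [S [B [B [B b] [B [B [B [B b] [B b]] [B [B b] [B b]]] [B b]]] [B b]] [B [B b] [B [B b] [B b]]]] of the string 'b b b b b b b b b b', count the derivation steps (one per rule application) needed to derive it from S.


Every bracketed nonterminal node [X ...] in the tree is produced by exactly one rule application.
Reading the tree off as a leftmost derivation:
  Step 1: S  =>  B B   (applied S -> B B)
  Step 2: B B  =>  B B B   (applied B -> B B)
  Step 3: B B B  =>  B B B B   (applied B -> B B)
  Step 4: B B B B  =>  b B B B   (applied B -> b)
  Step 5: b B B B  =>  b B B B B   (applied B -> B B)
  Step 6: b B B B B  =>  b B B B B B   (applied B -> B B)
  Step 7: b B B B B B  =>  b B B B B B B   (applied B -> B B)
  Step 8: b B B B B B B  =>  b b B B B B B   (applied B -> b)
  Step 9: b b B B B B B  =>  b b b B B B B   (applied B -> b)
  Step 10: b b b B B B B  =>  b b b B B B B B   (applied B -> B B)
  Step 11: b b b B B B B B  =>  b b b b B B B B   (applied B -> b)
  Step 12: b b b b B B B B  =>  b b b b b B B B   (applied B -> b)
  Step 13: b b b b b B B B  =>  b b b b b b B B   (applied B -> b)
  Step 14: b b b b b b B B  =>  b b b b b b b B   (applied B -> b)
  Step 15: b b b b b b b B  =>  b b b b b b b B B   (applied B -> B B)
  Step 16: b b b b b b b B B  =>  b b b b b b b b B   (applied B -> b)
  Step 17: b b b b b b b b B  =>  b b b b b b b b B B   (applied B -> B B)
  Step 18: b b b b b b b b B B  =>  b b b b b b b b b B   (applied B -> b)
  Step 19: b b b b b b b b b B  =>  b b b b b b b b b b   (applied B -> b)
Final yield: b b b b b b b b b b
Total rewrite steps: 19

19


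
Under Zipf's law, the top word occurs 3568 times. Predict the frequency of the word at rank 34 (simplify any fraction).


Zipf's law: freq(rank) = f1 / rank
f1 = 3568, rank = 34
freq = 3568 / 34
GCD(3568, 34) = 2
Simplified: 1784/17

1784/17


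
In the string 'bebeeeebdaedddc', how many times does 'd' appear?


Scanning 'bebeeeebdaedddc' for 'd':
  Position 8: 'd' -> MATCH (count: 1)
  Position 11: 'd' -> MATCH (count: 2)
  Position 12: 'd' -> MATCH (count: 3)
  Position 13: 'd' -> MATCH (count: 4)
Total occurrences of 'd': 4

4


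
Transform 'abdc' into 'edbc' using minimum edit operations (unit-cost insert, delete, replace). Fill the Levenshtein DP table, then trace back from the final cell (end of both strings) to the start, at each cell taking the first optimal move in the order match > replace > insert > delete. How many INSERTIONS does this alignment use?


Edit distance = 3. Backtracking from cell (4, 4) with preference match > replace > insert > delete,
then listing the resulting alignment 'abdc' -> 'edbc' left to right:
  Step 1: replace a->e
  Step 2: replace b->d
  Step 3: replace d->b
  Step 4: keep 'c'
Total insertions: 0

0


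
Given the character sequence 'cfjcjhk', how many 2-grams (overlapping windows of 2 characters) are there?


String 'cfjcjhk' has length L = 7.
Number of overlapping n-grams = L - n + 1
Substituting: 7 - 2 + 1 = 6

6


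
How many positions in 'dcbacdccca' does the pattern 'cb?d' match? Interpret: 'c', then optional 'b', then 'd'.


Pattern: cb?d means 'c', then optional 'b', then 'd'.
Scanning 'dcbacdccca' position-by-position:
  Pos 0: window 'dcb' -> no
  Pos 1: window 'cba' -> no
  Pos 2: window 'bac' -> no
  Pos 3: window 'acd' -> no
  Pos 4: window 'cdc' -> MATCH
  Pos 5: window 'dcc' -> no
  Pos 6: window 'ccc' -> no
  Pos 7: window 'cca' -> no
  Pos 8: window 'ca' -> no
  Pos 9: window 'a' -> no
Total matches: 1

1


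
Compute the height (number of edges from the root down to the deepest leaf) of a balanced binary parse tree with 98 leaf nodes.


In a balanced binary tree with n leaves the deepest leaf is ceil(log2(n)) edges below the root.
log2(98) = 6.6147
ceil(6.6147) = 7
height (edges) = 7

7


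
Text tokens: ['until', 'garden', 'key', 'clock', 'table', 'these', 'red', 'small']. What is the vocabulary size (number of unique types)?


Listing all tokens and tracking unique types:
  Token 1: 'until' -> NEW (unique so far: 1)
  Token 2: 'garden' -> NEW (unique so far: 2)
  Token 3: 'key' -> NEW (unique so far: 3)
  Token 4: 'clock' -> NEW (unique so far: 4)
  Token 5: 'table' -> NEW (unique so far: 5)
  Token 6: 'these' -> NEW (unique so far: 6)
  Token 7: 'red' -> NEW (unique so far: 7)
  Token 8: 'small' -> NEW (unique so far: 8)
Unique types: ('clock', 'garden', 'key', 'red', 'small', 'table', 'these', 'until')
Vocabulary size: 8

8


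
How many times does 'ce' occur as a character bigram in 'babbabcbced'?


Scanning 'babbabcbced' for bigram 'ce':
  Position 0: 'ba' -> no
  Position 1: 'ab' -> no
  Position 2: 'bb' -> no
  Position 3: 'ba' -> no
  Position 4: 'ab' -> no
  Position 5: 'bc' -> no
  Position 6: 'cb' -> no
  Position 7: 'bc' -> no
  Position 8: 'ce' -> MATCH
  Position 9: 'ed' -> no
Total matches: 1

1


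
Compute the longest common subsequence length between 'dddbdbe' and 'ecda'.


DP table for LCS of 'dddbdbe' and 'ecda':
       e  c  d  a
    0  0  0  0  0
  d 0  0  0  1  1
  d 0  0  0  1  1
  d 0  0  0  1  1
  b 0  0  0  1  1
  d 0  0  0  1  1
  b 0  0  0  1  1
  e 0  1  1  1  1
LCS: 'd'
LCS length = 1

1


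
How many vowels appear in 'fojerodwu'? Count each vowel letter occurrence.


Scanning each character of 'fojerodwu':
  Position 1: 'f' -> consonant (running count: 0)
  Position 2: 'o' -> vowel (running count: 1)
  Position 3: 'j' -> consonant (running count: 1)
  Position 4: 'e' -> vowel (running count: 2)
  Position 5: 'r' -> consonant (running count: 2)
  Position 6: 'o' -> vowel (running count: 3)
  Position 7: 'd' -> consonant (running count: 3)
  Position 8: 'w' -> consonant (running count: 3)
  Position 9: 'u' -> vowel (running count: 4)
Total vowels: 4

4


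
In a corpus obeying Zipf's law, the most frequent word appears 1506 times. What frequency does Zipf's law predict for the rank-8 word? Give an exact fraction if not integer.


Zipf's law: freq(rank) = f1 / rank
f1 = 1506, rank = 8
freq = 1506 / 8
GCD(1506, 8) = 2
Simplified: 753/4

753/4


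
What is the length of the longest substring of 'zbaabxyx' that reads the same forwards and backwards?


Scanning 'zbaabxyx' for palindromic substrings.
Substring at positions 1-4: 'baab'.
Check: reverse('baab') = 'baab' -> palindrome confirmed.
Neighbouring characters ('z' / 'x') break symmetry, so it cannot extend further.
No longer palindromic substring exists; longest length = 4

4


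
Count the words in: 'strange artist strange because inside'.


Counting words by splitting on spaces:
  Word 1: 'strange'
  Word 2: 'artist'
  Word 3: 'strange'
  Word 4: 'because'
  Word 5: 'inside'
Total words: 5

5


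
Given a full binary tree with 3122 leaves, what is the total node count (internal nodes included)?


Leaf nodes (terminals): 3122
Internal nodes = n - 1 = 3122 - 1 = 3121
Total = leaves + internal = 3122 + 3121 = 6243

6243


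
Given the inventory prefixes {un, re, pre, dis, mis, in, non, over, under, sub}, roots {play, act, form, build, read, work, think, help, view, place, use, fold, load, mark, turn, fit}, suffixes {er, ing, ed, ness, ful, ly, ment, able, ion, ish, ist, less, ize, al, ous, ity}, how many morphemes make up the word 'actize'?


Segmenting 'actize' against the inventory:
  'act' -> root (morpheme 1)
  'ize' -> suffix (morpheme 2)
Total morphemes: 2

2


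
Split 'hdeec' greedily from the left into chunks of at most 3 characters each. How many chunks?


'hdeec' has 5 characters.
Chunking with max size 3:
  Chunk 1: 'hde' (positions 0-2)
  Chunk 2: 'ec' (positions 3-4)
Total chunks: ceil(5 / 3) = 2

2


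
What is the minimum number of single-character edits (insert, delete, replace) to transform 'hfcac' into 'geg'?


Building DP table for s1='hfcac' (len 5) and s2='geg' (len 3):
       g  e  g
    0  1  2  3
  h 1  1  2  3
  f 2  2  2  3
  c 3  3  3  3
  a 4  4  4  4
  c 5  5  5  5
Edit distance = dp[5][3] = 5

5


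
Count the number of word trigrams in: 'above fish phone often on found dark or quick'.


Word trigrams from [9] words:
  Trigram 1: (above fish phone)
  Trigram 2: (fish phone often)
  Trigram 3: (phone often on)
  Trigram 4: (often on found)
  Trigram 5: (on found dark)
  Trigram 6: (found dark or)
  Trigram 7: (dark or quick)
Total word trigrams: 9 - 2 = 7

7


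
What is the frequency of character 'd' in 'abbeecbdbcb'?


Scanning 'abbeecbdbcb' for 'd':
  Position 7: 'd' -> MATCH (count: 1)
Total occurrences of 'd': 1

1


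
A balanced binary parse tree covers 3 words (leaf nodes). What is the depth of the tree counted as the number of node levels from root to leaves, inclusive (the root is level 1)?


In a balanced binary tree with n leaves the deepest leaf is ceil(log2(n)) edges below the root,
so counting node levels inclusive of root and leaves gives ceil(log2(n)) + 1 levels.
log2(3) = 1.5850
ceil(1.5850) = 2
levels = 2 + 1 = 3

3


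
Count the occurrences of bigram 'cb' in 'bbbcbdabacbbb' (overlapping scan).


Scanning 'bbbcbdabacbbb' for bigram 'cb':
  Position 0: 'bb' -> no
  Position 1: 'bb' -> no
  Position 2: 'bc' -> no
  Position 3: 'cb' -> MATCH
  Position 4: 'bd' -> no
  Position 5: 'da' -> no
  Position 6: 'ab' -> no
  Position 7: 'ba' -> no
  Position 8: 'ac' -> no
  Position 9: 'cb' -> MATCH
  Position 10: 'bb' -> no
  Position 11: 'bb' -> no
Total matches: 2

2


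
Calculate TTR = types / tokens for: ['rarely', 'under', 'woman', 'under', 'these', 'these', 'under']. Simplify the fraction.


Tokens: 7
Unique types: ('rarely', 'these', 'under', 'woman') = 4
TTR = 4/7
Already in lowest terms.

4/7


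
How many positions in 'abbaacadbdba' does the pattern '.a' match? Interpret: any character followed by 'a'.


Pattern: .a means any character followed by 'a'.
Scanning 'abbaacadbdba' position-by-position:
  Pos 0: window 'ab' -> no
  Pos 1: window 'bb' -> no
  Pos 2: window 'ba' -> MATCH
  Pos 3: window 'aa' -> MATCH
  Pos 4: window 'ac' -> no
  Pos 5: window 'ca' -> MATCH
  Pos 6: window 'ad' -> no
  Pos 7: window 'db' -> no
  Pos 8: window 'bd' -> no
  Pos 9: window 'db' -> no
  Pos 10: window 'ba' -> MATCH
  Pos 11: window 'a' -> no
Total matches: 4

4


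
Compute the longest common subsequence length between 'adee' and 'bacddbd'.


DP table for LCS of 'adee' and 'bacddbd':
       b  a  c  d  d  b  d
    0  0  0  0  0  0  0  0
  a 0  0  1  1  1  1  1  1
  d 0  0  1  1  2  2  2  2
  e 0  0  1  1  2  2  2  2
  e 0  0  1  1  2  2  2  2
LCS: 'ad'
LCS length = 2

2


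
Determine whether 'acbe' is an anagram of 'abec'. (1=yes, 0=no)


Sort characters of 'acbe': 'abce'
Sort characters of 'abec': 'abce'
Sorted forms match -> they ARE anagrams
Result: 1

1


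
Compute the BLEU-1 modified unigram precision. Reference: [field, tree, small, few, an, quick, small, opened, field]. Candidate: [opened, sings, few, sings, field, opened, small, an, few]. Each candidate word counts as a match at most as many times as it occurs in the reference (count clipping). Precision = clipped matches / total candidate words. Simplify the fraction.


Reference word counts: {'an': 1, 'few': 1, 'field': 2, 'opened': 1, 'quick': 1, 'small': 2, 'tree': 1}
Checking each candidate word (with clipping):
  'opened' -> in reference (ref count 1, used 1/1) -> match (matches: 1)
  'sings' -> not in reference -> no match (matches: 1)
  'few' -> in reference (ref count 1, used 1/1) -> match (matches: 2)
  'sings' -> not in reference -> no match (matches: 2)
  'field' -> in reference (ref count 2, used 1/2) -> match (matches: 3)
  'opened' -> ref count 1 already used up (1/1) -> clipped, no match (matches: 3)
  'small' -> in reference (ref count 2, used 1/2) -> match (matches: 4)
  'an' -> in reference (ref count 1, used 1/1) -> match (matches: 5)
  'few' -> ref count 1 already used up (1/1) -> clipped, no match (matches: 5)
Clipped matches: 5, Candidate length: 9
Precision = 5/9

5/9
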